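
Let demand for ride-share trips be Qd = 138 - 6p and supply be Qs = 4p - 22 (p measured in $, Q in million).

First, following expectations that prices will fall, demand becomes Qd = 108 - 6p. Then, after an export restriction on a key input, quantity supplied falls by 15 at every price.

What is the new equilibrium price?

Initially, 138 - 6p = 4p - 22, so 160 = 10p and p = 16, Q = 42.
The shock moves the curves to Qd = 108 - 6p and Qs = 4p - 37.
Equate the new curves: 108 - 6p = 4p - 37, giving 145 = 10p, p = 14.5, Q = 21.

14.5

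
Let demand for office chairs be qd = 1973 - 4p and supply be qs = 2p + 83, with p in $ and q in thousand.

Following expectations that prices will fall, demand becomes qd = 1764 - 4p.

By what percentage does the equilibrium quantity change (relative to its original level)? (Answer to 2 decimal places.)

-9.77

Initially, 1973 - 4p = 2p + 83, so 1890 = 6p and p = 315, q = 713.
The shock moves the curves to qd = 1764 - 4p and qs = 2p + 83.
Setting them equal: 1764 - 4p = 2p + 83 → 1681 = 6p, so p = 1681/6 ≈ 280.1667 and q = 1930/3 ≈ 643.3333.
%Δq = (643.3333 − 713) / 713 × 100 = -9.77%.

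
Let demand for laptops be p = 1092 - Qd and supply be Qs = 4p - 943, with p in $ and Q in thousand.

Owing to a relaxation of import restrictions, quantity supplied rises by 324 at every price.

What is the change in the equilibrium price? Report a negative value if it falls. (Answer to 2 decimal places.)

-64.80

Initially, 1092 - p = 4p - 943, so 2035 = 5p and p = 407, Q = 685.
The new curves are Qd = 1092 - p (demand) and Qs = 4p - 619 (supply).
Setting them equal: 1092 - p = 4p - 619 → 1711 = 5p, so p = 342.2 and Q = 749.8.
Δp = 342.2 − 407 = -64.80.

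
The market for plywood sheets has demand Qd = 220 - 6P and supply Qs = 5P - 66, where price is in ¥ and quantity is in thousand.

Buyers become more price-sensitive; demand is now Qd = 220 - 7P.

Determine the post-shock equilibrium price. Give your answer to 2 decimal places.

23.83

Solve the original market: 220 - 6P = 5P - 66, hence P = 26 and Q = 64.
The new curves are Qd = 220 - 7P (demand) and Qs = 5P - 66 (supply).
New equilibrium: 220 - 7P = 5P - 66 ⇒ 286 = 12P ⇒ P = 143/6 ≈ 23.8333, Q = 319/6 ≈ 53.1667.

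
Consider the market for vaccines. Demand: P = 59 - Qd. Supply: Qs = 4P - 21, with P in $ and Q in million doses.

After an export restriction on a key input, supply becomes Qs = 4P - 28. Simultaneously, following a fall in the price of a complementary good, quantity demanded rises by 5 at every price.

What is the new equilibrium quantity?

Original equilibrium: 59 - P = 4P - 21 gives 80 = 5P, so P = 16 and Q = 43.
The shock moves the curves to Qd = 64 - P and Qs = 4P - 28.
New equilibrium: 64 - P = 4P - 28 ⇒ 92 = 5P ⇒ P = 18.4, Q = 45.6.

45.6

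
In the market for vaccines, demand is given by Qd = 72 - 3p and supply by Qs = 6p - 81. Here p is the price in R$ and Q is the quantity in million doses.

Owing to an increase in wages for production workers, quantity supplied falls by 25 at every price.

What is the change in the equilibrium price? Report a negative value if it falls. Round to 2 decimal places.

+2.78

Before the shock: 72 - 3p = 6p - 81 ⇒ 153 = 9p ⇒ p = 17, Q = 21.
The shock moves the curves to Qd = 72 - 3p and Qs = 6p - 106.
Clearing the new market: 72 - 3p = 6p - 106, so p = 178/9 ≈ 19.7778 and Q = 38/3 ≈ 12.6667.
Δp = 19.7778 − 17 = +2.78.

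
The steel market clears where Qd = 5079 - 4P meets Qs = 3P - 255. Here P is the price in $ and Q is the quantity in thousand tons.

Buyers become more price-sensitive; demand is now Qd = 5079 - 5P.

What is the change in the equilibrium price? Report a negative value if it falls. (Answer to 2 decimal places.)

-95.25

Initially, 5079 - 4P = 3P - 255, so 5334 = 7P and P = 762, Q = 2031.
The shock moves the curves to Qd = 5079 - 5P and Qs = 3P - 255.
New equilibrium: 5079 - 5P = 3P - 255 ⇒ 5334 = 8P ⇒ P = 666.75, Q = 1745.25.
ΔP = 666.75 − 762 = -95.25.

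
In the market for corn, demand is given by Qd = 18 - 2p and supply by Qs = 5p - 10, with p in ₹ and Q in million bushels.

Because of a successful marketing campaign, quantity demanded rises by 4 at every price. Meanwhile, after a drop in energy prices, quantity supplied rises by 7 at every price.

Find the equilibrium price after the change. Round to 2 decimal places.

3.57

Before the shock: 18 - 2p = 5p - 10 ⇒ 28 = 7p ⇒ p = 4, Q = 10.
The shock moves the curves to Qd = 22 - 2p and Qs = 5p - 3.
New equilibrium: 22 - 2p = 5p - 3 ⇒ 25 = 7p ⇒ p = 25/7 ≈ 3.5714, Q = 104/7 ≈ 14.8571.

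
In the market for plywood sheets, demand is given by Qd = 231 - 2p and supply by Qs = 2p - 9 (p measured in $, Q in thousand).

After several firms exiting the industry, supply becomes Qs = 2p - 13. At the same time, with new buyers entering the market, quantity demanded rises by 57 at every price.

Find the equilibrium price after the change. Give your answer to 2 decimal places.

75.25

Initially, 231 - 2p = 2p - 9, so 240 = 4p and p = 60, Q = 111.
After the shift, demand is Qd = 288 - 2p and supply is Qs = 2p - 13.
Clearing the new market: 288 - 2p = 2p - 13, so p = 75.25 and Q = 137.5.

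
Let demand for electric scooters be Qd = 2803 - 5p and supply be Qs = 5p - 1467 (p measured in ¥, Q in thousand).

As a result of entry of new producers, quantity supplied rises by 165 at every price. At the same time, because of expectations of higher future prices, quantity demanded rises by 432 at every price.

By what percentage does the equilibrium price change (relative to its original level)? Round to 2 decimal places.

Original equilibrium: 2803 - 5p = 5p - 1467 gives 4270 = 10p, so p = 427 and Q = 668.
The shock moves the curves to Qd = 3235 - 5p and Qs = 5p - 1302.
Clearing the new market: 3235 - 5p = 5p - 1302, so p = 453.7 and Q = 966.5.
%Δp = (453.7 − 427) / 427 × 100 = +6.25%.

+6.25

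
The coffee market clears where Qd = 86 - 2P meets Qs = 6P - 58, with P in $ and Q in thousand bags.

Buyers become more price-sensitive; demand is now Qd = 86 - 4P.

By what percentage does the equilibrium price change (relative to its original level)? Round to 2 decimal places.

-20.00

Original equilibrium: 86 - 2P = 6P - 58 gives 144 = 8P, so P = 18 and Q = 50.
After the shift, demand is Qd = 86 - 4P and supply is Qs = 6P - 58.
Equate the new curves: 86 - 4P = 6P - 58, giving 144 = 10P, P = 14.4, Q = 28.4.
%ΔP = (14.4 − 18) / 18 × 100 = -20.00%.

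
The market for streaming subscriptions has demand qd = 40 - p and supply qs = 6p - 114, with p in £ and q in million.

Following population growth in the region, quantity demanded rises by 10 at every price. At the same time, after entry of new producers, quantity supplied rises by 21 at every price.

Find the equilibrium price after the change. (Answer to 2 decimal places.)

Before the shock: 40 - p = 6p - 114 ⇒ 154 = 7p ⇒ p = 22, q = 18.
After the shift, demand is qd = 50 - p and supply is qs = 6p - 93.
New equilibrium: 50 - p = 6p - 93 ⇒ 143 = 7p ⇒ p = 143/7 ≈ 20.4286, q = 207/7 ≈ 29.5714.

20.43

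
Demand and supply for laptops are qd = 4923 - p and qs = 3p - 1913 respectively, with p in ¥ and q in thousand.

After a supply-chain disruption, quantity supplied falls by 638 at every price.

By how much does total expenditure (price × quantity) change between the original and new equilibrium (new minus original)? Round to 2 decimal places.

+214607.25

Solve the original market: 4923 - p = 3p - 1913, hence p = 1709 and q = 3214.
The shock moves the curves to qd = 4923 - p and qs = 3p - 2551.
Setting them equal: 4923 - p = 3p - 2551 → 7474 = 4p, so p = 1868.5 and q = 3054.5.
Expenditure moves from 1709×3214 = 5492726 to 1868.5×3054.5 = 5707333.25; change = +214607.25.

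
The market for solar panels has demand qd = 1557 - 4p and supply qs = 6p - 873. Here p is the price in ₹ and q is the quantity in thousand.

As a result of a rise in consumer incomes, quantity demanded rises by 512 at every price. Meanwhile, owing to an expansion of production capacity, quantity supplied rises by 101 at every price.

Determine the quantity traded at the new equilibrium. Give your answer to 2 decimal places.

932.60

Original equilibrium: 1557 - 4p = 6p - 873 gives 2430 = 10p, so p = 243 and q = 585.
After the shift, demand is qd = 2069 - 4p and supply is qs = 6p - 772.
Equate the new curves: 2069 - 4p = 6p - 772, giving 2841 = 10p, p = 284.1, q = 932.6.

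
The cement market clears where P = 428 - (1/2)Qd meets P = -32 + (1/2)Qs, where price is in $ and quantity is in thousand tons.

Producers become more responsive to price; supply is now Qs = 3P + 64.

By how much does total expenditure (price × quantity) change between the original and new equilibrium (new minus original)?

Original equilibrium: 856 - 2P = 2P + 64 gives 792 = 4P, so P = 198 and Q = 460.
The new curves are Qd = 856 - 2P (demand) and Qs = 3P + 64 (supply).
Setting them equal: 856 - 2P = 3P + 64 → 792 = 5P, so P = 158.4 and Q = 539.2.
Expenditure moves from 198×460 = 91080 to 158.4×539.2 = 85409.28; change = -5670.72.

-5670.72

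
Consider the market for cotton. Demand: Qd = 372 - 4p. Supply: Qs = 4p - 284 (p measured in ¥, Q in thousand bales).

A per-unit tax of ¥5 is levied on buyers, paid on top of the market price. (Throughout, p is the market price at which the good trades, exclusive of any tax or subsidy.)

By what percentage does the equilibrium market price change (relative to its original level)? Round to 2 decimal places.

Initially, 372 - 4p = 4p - 284, so 656 = 8p and p = 82, Q = 44.
Since buyers pay the price plus the tax, the effective demand curve becomes Qd = 352 - 4p.
Clearing the new market: 352 - 4p = 4p - 284, so p = 79.5 and Q = 34.
%Δp = (79.5 − 82) / 82 × 100 = -3.05%.

-3.05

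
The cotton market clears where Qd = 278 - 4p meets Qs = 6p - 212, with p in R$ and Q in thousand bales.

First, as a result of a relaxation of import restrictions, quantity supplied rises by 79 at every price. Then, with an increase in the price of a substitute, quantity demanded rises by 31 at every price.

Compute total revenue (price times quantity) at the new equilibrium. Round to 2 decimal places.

5843.24

Initially, 278 - 4p = 6p - 212, so 490 = 10p and p = 49, Q = 82.
With the change applied: demand Qd = 309 - 4p, supply Qs = 6p - 133.
Equate the new curves: 309 - 4p = 6p - 133, giving 442 = 10p, p = 44.2, Q = 132.2.
New expenditure = 44.2 × 132.2 = 5843.24.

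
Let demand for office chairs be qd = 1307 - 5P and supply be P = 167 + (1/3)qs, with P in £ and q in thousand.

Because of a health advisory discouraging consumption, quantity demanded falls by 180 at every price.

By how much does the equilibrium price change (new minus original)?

-22.5

Original equilibrium: 1307 - 5P = 3P - 501 gives 1808 = 8P, so P = 226 and q = 177.
With the change applied: demand qd = 1127 - 5P, supply qs = 3P - 501.
Equate the new curves: 1127 - 5P = 3P - 501, giving 1628 = 8P, P = 203.5, q = 109.5.
ΔP = 203.5 − 226 = -22.5.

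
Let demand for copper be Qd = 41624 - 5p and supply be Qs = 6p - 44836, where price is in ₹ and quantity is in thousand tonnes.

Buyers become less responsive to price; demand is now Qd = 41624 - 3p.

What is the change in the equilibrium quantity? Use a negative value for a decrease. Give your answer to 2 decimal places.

Original equilibrium: 41624 - 5p = 6p - 44836 gives 86460 = 11p, so p = 7860 and Q = 2324.
With the change applied: demand Qd = 41624 - 3p, supply Qs = 6p - 44836.
Setting them equal: 41624 - 3p = 6p - 44836 → 86460 = 9p, so p = 28820/3 ≈ 9606.6667 and Q = 12804.
ΔQ = 12804 − 2324 = +10480.00.

+10480.00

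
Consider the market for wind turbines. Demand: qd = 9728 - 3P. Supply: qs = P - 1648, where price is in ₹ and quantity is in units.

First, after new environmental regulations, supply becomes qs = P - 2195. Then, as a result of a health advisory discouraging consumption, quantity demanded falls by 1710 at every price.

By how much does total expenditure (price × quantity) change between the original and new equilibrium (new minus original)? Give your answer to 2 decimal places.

-2486722.19

Initially, 9728 - 3P = P - 1648, so 11376 = 4P and P = 2844, q = 1196.
The new curves are qd = 8018 - 3P (demand) and qs = P - 2195 (supply).
Setting them equal: 8018 - 3P = P - 2195 → 10213 = 4P, so P = 2553.25 and q = 358.25.
Expenditure moves from 2844×1196 = 3401424 to 2553.25×358.25 = 914701.8125; change = -2486722.19.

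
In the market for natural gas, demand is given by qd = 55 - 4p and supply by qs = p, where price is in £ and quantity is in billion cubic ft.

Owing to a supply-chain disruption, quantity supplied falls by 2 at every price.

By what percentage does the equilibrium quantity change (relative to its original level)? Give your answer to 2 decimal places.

Before the shock: 55 - 4p = p ⇒ 55 = 5p ⇒ p = 11, q = 11.
The shock moves the curves to qd = 55 - 4p and qs = p - 2.
New equilibrium: 55 - 4p = p - 2 ⇒ 57 = 5p ⇒ p = 11.4, q = 9.4.
%Δq = (9.4 − 11) / 11 × 100 = -14.55%.

-14.55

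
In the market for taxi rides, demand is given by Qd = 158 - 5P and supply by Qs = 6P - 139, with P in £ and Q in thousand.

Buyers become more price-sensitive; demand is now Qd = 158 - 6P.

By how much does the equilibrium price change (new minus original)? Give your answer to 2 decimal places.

-2.25

Before the shock: 158 - 5P = 6P - 139 ⇒ 297 = 11P ⇒ P = 27, Q = 23.
With the change applied: demand Qd = 158 - 6P, supply Qs = 6P - 139.
Setting them equal: 158 - 6P = 6P - 139 → 297 = 12P, so P = 24.75 and Q = 9.5.
ΔP = 24.75 − 27 = -2.25.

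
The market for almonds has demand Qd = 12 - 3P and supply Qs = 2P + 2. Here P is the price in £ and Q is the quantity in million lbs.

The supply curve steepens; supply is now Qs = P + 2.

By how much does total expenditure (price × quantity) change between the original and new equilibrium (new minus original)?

-0.75

Before the shock: 12 - 3P = 2P + 2 ⇒ 10 = 5P ⇒ P = 2, Q = 6.
The shock moves the curves to Qd = 12 - 3P and Qs = P + 2.
Equate the new curves: 12 - 3P = P + 2, giving 10 = 4P, P = 2.5, Q = 4.5.
Expenditure moves from 2×6 = 12 to 2.5×4.5 = 11.25; change = -0.75.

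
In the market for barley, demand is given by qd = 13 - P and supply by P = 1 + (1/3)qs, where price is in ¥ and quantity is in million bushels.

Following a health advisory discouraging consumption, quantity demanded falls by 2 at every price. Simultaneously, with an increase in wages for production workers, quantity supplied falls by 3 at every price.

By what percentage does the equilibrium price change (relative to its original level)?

Before the shock: 13 - P = 3P - 3 ⇒ 16 = 4P ⇒ P = 4, q = 9.
The shock moves the curves to qd = 11 - P and qs = 3P - 6.
New equilibrium: 11 - P = 3P - 6 ⇒ 17 = 4P ⇒ P = 4.25, q = 6.75.
%ΔP = (4.25 − 4) / 4 × 100 = +6.25%.

+6.25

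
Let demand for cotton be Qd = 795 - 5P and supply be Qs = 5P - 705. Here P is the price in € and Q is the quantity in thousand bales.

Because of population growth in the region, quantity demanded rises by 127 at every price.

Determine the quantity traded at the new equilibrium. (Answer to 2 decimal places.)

Solve the original market: 795 - 5P = 5P - 705, hence P = 150 and Q = 45.
The shock moves the curves to Qd = 922 - 5P and Qs = 5P - 705.
Clearing the new market: 922 - 5P = 5P - 705, so P = 162.7 and Q = 108.5.

108.50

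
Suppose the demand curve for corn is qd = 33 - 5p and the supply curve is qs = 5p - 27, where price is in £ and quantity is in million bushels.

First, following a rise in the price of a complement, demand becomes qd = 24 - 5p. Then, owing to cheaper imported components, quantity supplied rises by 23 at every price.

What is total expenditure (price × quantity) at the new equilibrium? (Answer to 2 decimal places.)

Solve the original market: 33 - 5p = 5p - 27, hence p = 6 and q = 3.
With the change applied: demand qd = 24 - 5p, supply qs = 5p - 4.
Equate the new curves: 24 - 5p = 5p - 4, giving 28 = 10p, p = 2.8, q = 10.
New expenditure = 2.8 × 10 = 28.00.

28.00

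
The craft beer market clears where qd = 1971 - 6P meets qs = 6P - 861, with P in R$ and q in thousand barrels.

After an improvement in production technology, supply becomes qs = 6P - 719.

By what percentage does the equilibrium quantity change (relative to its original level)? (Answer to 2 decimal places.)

+12.79

Solve the original market: 1971 - 6P = 6P - 861, hence P = 236 and q = 555.
With the change applied: demand qd = 1971 - 6P, supply qs = 6P - 719.
Clearing the new market: 1971 - 6P = 6P - 719, so P = 1345/6 ≈ 224.1667 and q = 626.
%Δq = (626 − 555) / 555 × 100 = +12.79%.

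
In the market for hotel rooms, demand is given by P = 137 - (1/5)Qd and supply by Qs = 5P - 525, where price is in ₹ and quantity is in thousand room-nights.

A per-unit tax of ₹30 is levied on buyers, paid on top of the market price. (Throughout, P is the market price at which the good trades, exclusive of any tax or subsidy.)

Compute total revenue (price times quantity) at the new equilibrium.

Original equilibrium: 685 - 5P = 5P - 525 gives 1210 = 10P, so P = 121 and Q = 80.
Since buyers pay the price plus the tax, the effective demand curve becomes Qd = 535 - 5P.
Clearing the new market: 535 - 5P = 5P - 525, so P = 106 and Q = 5.
New expenditure = 106 × 5 = 530.

530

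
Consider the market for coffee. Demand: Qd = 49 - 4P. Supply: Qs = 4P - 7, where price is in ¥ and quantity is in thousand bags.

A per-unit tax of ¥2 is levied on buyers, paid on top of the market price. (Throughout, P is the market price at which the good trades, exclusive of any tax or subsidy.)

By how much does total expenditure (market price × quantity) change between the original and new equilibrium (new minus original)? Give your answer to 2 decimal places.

-45.00

Initially, 49 - 4P = 4P - 7, so 56 = 8P and P = 7, Q = 21.
Since buyers pay the price plus the tax, the effective demand curve becomes Qd = 41 - 4P.
Setting them equal: 41 - 4P = 4P - 7 → 48 = 8P, so P = 6 and Q = 17.
Expenditure moves from 7×21 = 147 to 6×17 = 102; change = -45.00.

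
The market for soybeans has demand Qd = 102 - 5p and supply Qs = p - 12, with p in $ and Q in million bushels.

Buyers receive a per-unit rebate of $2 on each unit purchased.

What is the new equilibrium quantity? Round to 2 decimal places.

8.67

Before the shock: 102 - 5p = p - 12 ⇒ 114 = 6p ⇒ p = 19, Q = 7.
Since buyers' out-of-pocket price is the market price minus the rebate, the effective demand curve becomes Qd = 112 - 5p.
Setting them equal: 112 - 5p = p - 12 → 124 = 6p, so p = 62/3 ≈ 20.6667 and Q = 26/3 ≈ 8.6667.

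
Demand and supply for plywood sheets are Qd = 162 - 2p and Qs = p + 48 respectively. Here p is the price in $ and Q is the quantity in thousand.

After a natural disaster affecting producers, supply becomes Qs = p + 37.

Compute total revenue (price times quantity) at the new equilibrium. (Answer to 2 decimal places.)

Before the shock: 162 - 2p = p + 48 ⇒ 114 = 3p ⇒ p = 38, Q = 86.
The new curves are Qd = 162 - 2p (demand) and Qs = p + 37 (supply).
Setting them equal: 162 - 2p = p + 37 → 125 = 3p, so p = 125/3 ≈ 41.6667 and Q = 236/3 ≈ 78.6667.
New expenditure = 41.6667 × 78.6667 = 3277.78.

3277.78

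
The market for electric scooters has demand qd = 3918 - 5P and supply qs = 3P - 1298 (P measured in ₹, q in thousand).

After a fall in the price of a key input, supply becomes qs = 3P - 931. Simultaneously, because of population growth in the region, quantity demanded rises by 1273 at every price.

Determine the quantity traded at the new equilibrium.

Initially, 3918 - 5P = 3P - 1298, so 5216 = 8P and P = 652, q = 658.
After the shift, demand is qd = 5191 - 5P and supply is qs = 3P - 931.
Equate the new curves: 5191 - 5P = 3P - 931, giving 6122 = 8P, P = 765.25, q = 1364.75.

1364.75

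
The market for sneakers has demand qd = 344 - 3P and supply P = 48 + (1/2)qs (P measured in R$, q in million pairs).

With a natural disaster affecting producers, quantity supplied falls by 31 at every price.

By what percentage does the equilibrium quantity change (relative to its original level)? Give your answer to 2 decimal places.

Initially, 344 - 3P = 2P - 96, so 440 = 5P and P = 88, q = 80.
After the shift, demand is qd = 344 - 3P and supply is qs = 2P - 127.
Clearing the new market: 344 - 3P = 2P - 127, so P = 94.2 and q = 61.4.
%Δq = (61.4 − 80) / 80 × 100 = -23.25%.

-23.25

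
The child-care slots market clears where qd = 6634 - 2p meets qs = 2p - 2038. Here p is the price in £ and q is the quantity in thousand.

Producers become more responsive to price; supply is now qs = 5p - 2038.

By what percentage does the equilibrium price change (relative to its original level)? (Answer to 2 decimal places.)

-42.86

Original equilibrium: 6634 - 2p = 2p - 2038 gives 8672 = 4p, so p = 2168 and q = 2298.
The shock moves the curves to qd = 6634 - 2p and qs = 5p - 2038.
Clearing the new market: 6634 - 2p = 5p - 2038, so p = 8672/7 ≈ 1238.8571 and q = 29094/7 ≈ 4156.2857.
%Δp = (1238.8571 − 2168) / 2168 × 100 = -42.86%.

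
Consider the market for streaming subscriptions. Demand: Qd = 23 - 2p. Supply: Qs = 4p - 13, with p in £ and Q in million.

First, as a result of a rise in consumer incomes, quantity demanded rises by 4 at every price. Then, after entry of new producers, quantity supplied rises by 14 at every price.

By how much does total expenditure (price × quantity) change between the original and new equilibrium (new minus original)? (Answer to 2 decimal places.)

Before the shock: 23 - 2p = 4p - 13 ⇒ 36 = 6p ⇒ p = 6, Q = 11.
The shock moves the curves to Qd = 27 - 2p and Qs = 4p + 1.
Clearing the new market: 27 - 2p = 4p + 1, so p = 13/3 ≈ 4.3333 and Q = 55/3 ≈ 18.3333.
Expenditure moves from 6×11 = 66 to 4.3333×18.3333 = 79.4444; change = +13.44.

+13.44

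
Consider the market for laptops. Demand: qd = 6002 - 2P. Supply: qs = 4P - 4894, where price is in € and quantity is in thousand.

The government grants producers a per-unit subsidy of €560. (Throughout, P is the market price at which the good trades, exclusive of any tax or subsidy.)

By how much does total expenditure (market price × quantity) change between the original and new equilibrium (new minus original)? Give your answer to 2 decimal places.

Initially, 6002 - 2P = 4P - 4894, so 10896 = 6P and P = 1816, q = 2370.
Since sellers receive the price plus the subsidy, the effective supply curve becomes qs = 4P - 2654.
Clearing the new market: 6002 - 2P = 4P - 2654, so P = 4328/3 ≈ 1442.6667 and q = 9350/3 ≈ 3116.6667.
Expenditure moves from 1816×2370 = 4303920 to 1442.6667×3116.6667 = 4496311.1111; change = +192391.11.

+192391.11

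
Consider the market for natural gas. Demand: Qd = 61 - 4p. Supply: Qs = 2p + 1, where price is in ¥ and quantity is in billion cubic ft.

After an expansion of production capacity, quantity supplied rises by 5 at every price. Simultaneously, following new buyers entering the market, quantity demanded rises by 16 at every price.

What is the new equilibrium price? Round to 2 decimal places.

11.83

Before the shock: 61 - 4p = 2p + 1 ⇒ 60 = 6p ⇒ p = 10, Q = 21.
The shock moves the curves to Qd = 77 - 4p and Qs = 2p + 6.
Equate the new curves: 77 - 4p = 2p + 6, giving 71 = 6p, p = 71/6 ≈ 11.8333, Q = 89/3 ≈ 29.6667.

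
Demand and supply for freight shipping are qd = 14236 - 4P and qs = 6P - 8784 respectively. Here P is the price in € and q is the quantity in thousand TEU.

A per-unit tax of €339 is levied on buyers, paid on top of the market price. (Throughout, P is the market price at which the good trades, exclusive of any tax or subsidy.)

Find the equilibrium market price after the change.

Solve the original market: 14236 - 4P = 6P - 8784, hence P = 2302 and q = 5028.
Since buyers pay the price plus the tax, the effective demand curve becomes qd = 12880 - 4P.
Equate the new curves: 12880 - 4P = 6P - 8784, giving 21664 = 10P, P = 2166.4, q = 4214.4.

2166.4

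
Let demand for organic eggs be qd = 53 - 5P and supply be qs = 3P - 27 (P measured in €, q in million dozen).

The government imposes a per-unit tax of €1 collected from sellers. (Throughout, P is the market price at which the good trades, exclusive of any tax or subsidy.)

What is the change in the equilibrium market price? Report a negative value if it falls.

+0.375

Solve the original market: 53 - 5P = 3P - 27, hence P = 10 and q = 3.
Since sellers keep the price net of the tax, the effective supply curve becomes qs = 3P - 30.
Clearing the new market: 53 - 5P = 3P - 30, so P = 10.375 and q = 1.125.
ΔP = 10.375 − 10 = +0.375.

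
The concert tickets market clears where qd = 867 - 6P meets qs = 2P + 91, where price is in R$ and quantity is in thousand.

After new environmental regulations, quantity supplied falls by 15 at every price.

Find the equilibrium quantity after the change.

273.75

Solve the original market: 867 - 6P = 2P + 91, hence P = 97 and q = 285.
After the shift, demand is qd = 867 - 6P and supply is qs = 2P + 76.
New equilibrium: 867 - 6P = 2P + 76 ⇒ 791 = 8P ⇒ P = 98.875, q = 273.75.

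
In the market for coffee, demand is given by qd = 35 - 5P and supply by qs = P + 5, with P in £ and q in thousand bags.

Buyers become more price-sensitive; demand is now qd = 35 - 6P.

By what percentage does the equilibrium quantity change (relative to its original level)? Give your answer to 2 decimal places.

-7.14

Solve the original market: 35 - 5P = P + 5, hence P = 5 and q = 10.
The shock moves the curves to qd = 35 - 6P and qs = P + 5.
Setting them equal: 35 - 6P = P + 5 → 30 = 7P, so P = 30/7 ≈ 4.2857 and q = 65/7 ≈ 9.2857.
%Δq = (9.2857 − 10) / 10 × 100 = -7.14%.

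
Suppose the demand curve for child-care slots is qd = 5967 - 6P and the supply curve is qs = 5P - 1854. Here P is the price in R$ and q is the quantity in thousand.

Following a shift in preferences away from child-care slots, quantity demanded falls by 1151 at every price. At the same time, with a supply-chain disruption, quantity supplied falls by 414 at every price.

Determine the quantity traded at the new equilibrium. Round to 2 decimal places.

952.00

Solve the original market: 5967 - 6P = 5P - 1854, hence P = 711 and q = 1701.
After the shift, demand is qd = 4816 - 6P and supply is qs = 5P - 2268.
New equilibrium: 4816 - 6P = 5P - 2268 ⇒ 7084 = 11P ⇒ P = 644, q = 952.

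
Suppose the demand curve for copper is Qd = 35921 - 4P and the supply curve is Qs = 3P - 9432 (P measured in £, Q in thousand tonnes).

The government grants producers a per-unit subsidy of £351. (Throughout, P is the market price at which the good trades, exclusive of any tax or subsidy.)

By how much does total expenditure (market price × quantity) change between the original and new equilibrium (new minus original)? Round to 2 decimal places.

Original equilibrium: 35921 - 4P = 3P - 9432 gives 45353 = 7P, so P = 6479 and Q = 10005.
Since sellers receive the price plus the subsidy, the effective supply curve becomes Qs = 3P - 8379.
New equilibrium: 35921 - 4P = 3P - 8379 ⇒ 44300 = 7P ⇒ P = 44300/7 ≈ 6328.5714, Q = 74247/7 ≈ 10606.7143.
Expenditure moves from 6479×10005 = 64822395 to 6328.5714×10606.7143 = 67125348.9796; change = +2302953.98.

+2302953.98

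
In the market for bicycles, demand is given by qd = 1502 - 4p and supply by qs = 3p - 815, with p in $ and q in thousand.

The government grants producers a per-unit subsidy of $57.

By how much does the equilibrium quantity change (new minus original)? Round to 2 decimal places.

+97.71

Original equilibrium: 1502 - 4p = 3p - 815 gives 2317 = 7p, so p = 331 and q = 178.
Since sellers receive the price plus the subsidy, the effective supply curve becomes qs = 3p - 644.
New equilibrium: 1502 - 4p = 3p - 644 ⇒ 2146 = 7p ⇒ p = 2146/7 ≈ 306.5714, q = 1930/7 ≈ 275.7143.
Δq = 275.7143 − 178 = +97.71.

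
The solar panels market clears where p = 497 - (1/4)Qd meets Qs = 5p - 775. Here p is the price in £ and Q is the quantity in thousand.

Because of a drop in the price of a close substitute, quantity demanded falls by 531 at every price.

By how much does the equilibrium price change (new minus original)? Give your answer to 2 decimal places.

Initially, 1988 - 4p = 5p - 775, so 2763 = 9p and p = 307, Q = 760.
After the shift, demand is Qd = 1457 - 4p and supply is Qs = 5p - 775.
Clearing the new market: 1457 - 4p = 5p - 775, so p = 248 and Q = 465.
Δp = 248 − 307 = -59.00.

-59.00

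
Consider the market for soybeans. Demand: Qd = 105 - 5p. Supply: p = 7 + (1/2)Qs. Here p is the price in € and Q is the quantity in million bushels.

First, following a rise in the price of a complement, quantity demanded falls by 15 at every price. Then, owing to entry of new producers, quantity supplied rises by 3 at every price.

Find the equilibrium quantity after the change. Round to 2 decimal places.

17.86

Initially, 105 - 5p = 2p - 14, so 119 = 7p and p = 17, Q = 20.
The shock moves the curves to Qd = 90 - 5p and Qs = 2p - 11.
Setting them equal: 90 - 5p = 2p - 11 → 101 = 7p, so p = 101/7 ≈ 14.4286 and Q = 125/7 ≈ 17.8571.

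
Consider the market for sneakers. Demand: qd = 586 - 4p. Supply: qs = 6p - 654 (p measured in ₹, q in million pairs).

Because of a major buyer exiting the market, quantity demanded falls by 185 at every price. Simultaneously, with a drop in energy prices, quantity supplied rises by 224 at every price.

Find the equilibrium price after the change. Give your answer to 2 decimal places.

83.10

Solve the original market: 586 - 4p = 6p - 654, hence p = 124 and q = 90.
The shock moves the curves to qd = 401 - 4p and qs = 6p - 430.
Clearing the new market: 401 - 4p = 6p - 430, so p = 83.1 and q = 68.6.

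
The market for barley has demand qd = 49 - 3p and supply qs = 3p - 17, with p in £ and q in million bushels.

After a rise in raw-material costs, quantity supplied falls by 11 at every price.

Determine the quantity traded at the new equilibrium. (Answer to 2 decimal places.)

Initially, 49 - 3p = 3p - 17, so 66 = 6p and p = 11, q = 16.
With the change applied: demand qd = 49 - 3p, supply qs = 3p - 28.
Setting them equal: 49 - 3p = 3p - 28 → 77 = 6p, so p = 77/6 ≈ 12.8333 and q = 10.5.

10.50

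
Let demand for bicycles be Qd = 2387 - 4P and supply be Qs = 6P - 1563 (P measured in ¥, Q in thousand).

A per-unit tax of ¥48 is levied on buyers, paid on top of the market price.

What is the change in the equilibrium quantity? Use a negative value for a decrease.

Initially, 2387 - 4P = 6P - 1563, so 3950 = 10P and P = 395, Q = 807.
Since buyers pay the price plus the tax, the effective demand curve becomes Qd = 2195 - 4P.
Setting them equal: 2195 - 4P = 6P - 1563 → 3758 = 10P, so P = 375.8 and Q = 691.8.
ΔQ = 691.8 − 807 = -115.2.

-115.2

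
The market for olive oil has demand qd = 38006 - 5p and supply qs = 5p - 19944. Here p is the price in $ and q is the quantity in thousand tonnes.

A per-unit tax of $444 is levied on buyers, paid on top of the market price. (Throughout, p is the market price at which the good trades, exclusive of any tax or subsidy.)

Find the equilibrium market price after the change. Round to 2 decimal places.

5573.00

Solve the original market: 38006 - 5p = 5p - 19944, hence p = 5795 and q = 9031.
Since buyers pay the price plus the tax, the effective demand curve becomes qd = 35786 - 5p.
Clearing the new market: 35786 - 5p = 5p - 19944, so p = 5573 and q = 7921.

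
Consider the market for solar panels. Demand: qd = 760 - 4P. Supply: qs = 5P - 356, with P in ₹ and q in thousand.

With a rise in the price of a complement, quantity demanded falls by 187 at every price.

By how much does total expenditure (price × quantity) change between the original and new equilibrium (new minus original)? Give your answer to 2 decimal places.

-16208.98

Solve the original market: 760 - 4P = 5P - 356, hence P = 124 and q = 264.
The new curves are qd = 573 - 4P (demand) and qs = 5P - 356 (supply).
New equilibrium: 573 - 4P = 5P - 356 ⇒ 929 = 9P ⇒ P = 929/9 ≈ 103.2222, q = 1441/9 ≈ 160.1111.
Expenditure moves from 124×264 = 32736 to 103.2222×160.1111 = 16527.0247; change = -16208.98.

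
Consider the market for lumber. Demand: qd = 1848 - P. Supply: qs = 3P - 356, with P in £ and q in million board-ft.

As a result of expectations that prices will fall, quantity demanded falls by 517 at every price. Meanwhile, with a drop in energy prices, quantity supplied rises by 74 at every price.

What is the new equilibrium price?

403.25

Initially, 1848 - P = 3P - 356, so 2204 = 4P and P = 551, q = 1297.
With the change applied: demand qd = 1331 - P, supply qs = 3P - 282.
Clearing the new market: 1331 - P = 3P - 282, so P = 403.25 and q = 927.75.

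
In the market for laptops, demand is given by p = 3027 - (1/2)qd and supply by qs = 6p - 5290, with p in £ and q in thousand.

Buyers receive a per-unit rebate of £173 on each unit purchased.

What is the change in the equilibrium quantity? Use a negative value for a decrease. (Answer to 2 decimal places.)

+259.50

Original equilibrium: 6054 - 2p = 6p - 5290 gives 11344 = 8p, so p = 1418 and q = 3218.
Since buyers' out-of-pocket price is the market price minus the rebate, the effective demand curve becomes qd = 6400 - 2p.
Setting them equal: 6400 - 2p = 6p - 5290 → 11690 = 8p, so p = 1461.25 and q = 3477.5.
Δq = 3477.5 − 3218 = +259.50.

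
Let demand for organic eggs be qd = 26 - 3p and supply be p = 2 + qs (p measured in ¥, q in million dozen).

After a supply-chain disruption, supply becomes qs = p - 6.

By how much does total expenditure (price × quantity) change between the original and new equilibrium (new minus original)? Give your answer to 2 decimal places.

-19.00

Solve the original market: 26 - 3p = p - 2, hence p = 7 and q = 5.
The new curves are qd = 26 - 3p (demand) and qs = p - 6 (supply).
New equilibrium: 26 - 3p = p - 6 ⇒ 32 = 4p ⇒ p = 8, q = 2.
Expenditure moves from 7×5 = 35 to 8×2 = 16; change = -19.00.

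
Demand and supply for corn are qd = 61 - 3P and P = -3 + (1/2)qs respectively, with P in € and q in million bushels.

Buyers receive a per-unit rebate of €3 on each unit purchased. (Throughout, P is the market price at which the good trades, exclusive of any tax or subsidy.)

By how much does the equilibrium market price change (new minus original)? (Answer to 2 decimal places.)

Original equilibrium: 61 - 3P = 2P + 6 gives 55 = 5P, so P = 11 and q = 28.
Since buyers' out-of-pocket price is the market price minus the rebate, the effective demand curve becomes qd = 70 - 3P.
Setting them equal: 70 - 3P = 2P + 6 → 64 = 5P, so P = 12.8 and q = 31.6.
ΔP = 12.8 − 11 = +1.80.

+1.80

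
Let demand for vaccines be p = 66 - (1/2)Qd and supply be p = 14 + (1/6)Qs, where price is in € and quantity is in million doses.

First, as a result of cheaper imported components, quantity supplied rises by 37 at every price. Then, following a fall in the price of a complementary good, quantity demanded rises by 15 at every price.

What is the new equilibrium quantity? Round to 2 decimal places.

Solve the original market: 132 - 2p = 6p - 84, hence p = 27 and Q = 78.
The new curves are Qd = 147 - 2p (demand) and Qs = 6p - 47 (supply).
New equilibrium: 147 - 2p = 6p - 47 ⇒ 194 = 8p ⇒ p = 24.25, Q = 98.5.

98.50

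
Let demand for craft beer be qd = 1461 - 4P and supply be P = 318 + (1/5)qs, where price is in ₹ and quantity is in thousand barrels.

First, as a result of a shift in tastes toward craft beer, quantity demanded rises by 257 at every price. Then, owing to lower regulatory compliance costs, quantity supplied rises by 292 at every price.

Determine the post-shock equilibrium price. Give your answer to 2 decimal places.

Before the shock: 1461 - 4P = 5P - 1590 ⇒ 3051 = 9P ⇒ P = 339, q = 105.
The new curves are qd = 1718 - 4P (demand) and qs = 5P - 1298 (supply).
Setting them equal: 1718 - 4P = 5P - 1298 → 3016 = 9P, so P = 3016/9 ≈ 335.1111 and q = 3398/9 ≈ 377.5556.

335.11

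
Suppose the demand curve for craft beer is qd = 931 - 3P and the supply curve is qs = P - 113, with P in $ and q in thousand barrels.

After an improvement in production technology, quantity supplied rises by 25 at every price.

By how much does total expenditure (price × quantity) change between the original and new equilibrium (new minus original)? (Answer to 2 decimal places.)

+3851.56

Solve the original market: 931 - 3P = P - 113, hence P = 261 and q = 148.
The new curves are qd = 931 - 3P (demand) and qs = P - 88 (supply).
Equate the new curves: 931 - 3P = P - 88, giving 1019 = 4P, P = 254.75, q = 166.75.
Expenditure moves from 261×148 = 38628 to 254.75×166.75 = 42479.5625; change = +3851.56.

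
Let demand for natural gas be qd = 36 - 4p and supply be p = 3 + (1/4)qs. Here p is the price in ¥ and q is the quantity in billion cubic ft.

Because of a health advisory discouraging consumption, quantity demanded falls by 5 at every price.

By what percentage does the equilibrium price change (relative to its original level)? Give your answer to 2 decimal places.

-10.42

Original equilibrium: 36 - 4p = 4p - 12 gives 48 = 8p, so p = 6 and q = 12.
With the change applied: demand qd = 31 - 4p, supply qs = 4p - 12.
New equilibrium: 31 - 4p = 4p - 12 ⇒ 43 = 8p ⇒ p = 5.375, q = 9.5.
%Δp = (5.375 − 6) / 6 × 100 = -10.42%.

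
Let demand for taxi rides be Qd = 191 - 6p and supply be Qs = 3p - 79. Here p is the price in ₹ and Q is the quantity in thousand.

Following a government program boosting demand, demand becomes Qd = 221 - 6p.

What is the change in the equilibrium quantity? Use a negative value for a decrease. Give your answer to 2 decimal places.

Solve the original market: 191 - 6p = 3p - 79, hence p = 30 and Q = 11.
The new curves are Qd = 221 - 6p (demand) and Qs = 3p - 79 (supply).
Setting them equal: 221 - 6p = 3p - 79 → 300 = 9p, so p = 100/3 ≈ 33.3333 and Q = 21.
ΔQ = 21 − 11 = +10.00.

+10.00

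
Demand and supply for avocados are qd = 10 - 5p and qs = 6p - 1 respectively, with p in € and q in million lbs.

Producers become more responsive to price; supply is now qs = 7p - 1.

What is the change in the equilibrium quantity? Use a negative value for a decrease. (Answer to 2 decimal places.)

Before the shock: 10 - 5p = 6p - 1 ⇒ 11 = 11p ⇒ p = 1, q = 5.
The shock moves the curves to qd = 10 - 5p and qs = 7p - 1.
Equate the new curves: 10 - 5p = 7p - 1, giving 11 = 12p, p = 11/12 ≈ 0.9167, q = 65/12 ≈ 5.4167.
Δq = 5.4167 − 5 = +0.42.

+0.42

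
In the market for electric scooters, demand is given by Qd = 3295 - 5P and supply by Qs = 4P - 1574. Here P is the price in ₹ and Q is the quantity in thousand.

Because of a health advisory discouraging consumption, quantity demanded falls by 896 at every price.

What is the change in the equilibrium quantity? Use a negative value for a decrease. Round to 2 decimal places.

-398.22

Original equilibrium: 3295 - 5P = 4P - 1574 gives 4869 = 9P, so P = 541 and Q = 590.
With the change applied: demand Qd = 2399 - 5P, supply Qs = 4P - 1574.
New equilibrium: 2399 - 5P = 4P - 1574 ⇒ 3973 = 9P ⇒ P = 3973/9 ≈ 441.4444, Q = 1726/9 ≈ 191.7778.
ΔQ = 191.7778 − 590 = -398.22.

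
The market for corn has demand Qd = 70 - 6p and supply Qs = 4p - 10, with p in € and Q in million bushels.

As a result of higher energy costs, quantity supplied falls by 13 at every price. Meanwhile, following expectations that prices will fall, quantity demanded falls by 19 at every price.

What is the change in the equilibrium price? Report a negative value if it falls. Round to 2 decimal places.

Before the shock: 70 - 6p = 4p - 10 ⇒ 80 = 10p ⇒ p = 8, Q = 22.
After the shift, demand is Qd = 51 - 6p and supply is Qs = 4p - 23.
Equate the new curves: 51 - 6p = 4p - 23, giving 74 = 10p, p = 7.4, Q = 6.6.
Δp = 7.4 − 8 = -0.60.

-0.60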